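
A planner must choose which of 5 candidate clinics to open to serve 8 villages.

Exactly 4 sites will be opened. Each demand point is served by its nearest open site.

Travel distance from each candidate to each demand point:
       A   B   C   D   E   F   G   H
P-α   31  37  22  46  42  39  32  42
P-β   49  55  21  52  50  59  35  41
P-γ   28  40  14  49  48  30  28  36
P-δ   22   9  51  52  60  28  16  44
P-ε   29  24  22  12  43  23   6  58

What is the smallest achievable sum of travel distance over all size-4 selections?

164

Open {P-α, P-γ, P-δ, P-ε}.
  A→P-δ 22, B→P-δ 9, C→P-γ 14, D→P-ε 12, E→P-α 42, F→P-ε 23, G→P-ε 6, H→P-γ 36  ⇒ total 164.
Compare {P-β, P-γ, P-δ, P-ε}: total 165.
Compare {P-α, P-β, P-δ, P-ε}: total 176.
No size-4 selection does better; minimum is 164.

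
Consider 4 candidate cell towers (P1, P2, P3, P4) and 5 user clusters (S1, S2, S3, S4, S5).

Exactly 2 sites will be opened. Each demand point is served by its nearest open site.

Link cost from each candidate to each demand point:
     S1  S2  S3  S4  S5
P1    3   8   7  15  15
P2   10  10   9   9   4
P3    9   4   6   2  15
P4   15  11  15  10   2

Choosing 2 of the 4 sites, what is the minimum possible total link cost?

23

Open {P3, P4}.
  S1→P3 9, S2→P3 4, S3→P3 6, S4→P3 2, S5→P4 2  ⇒ total 23.
Compare {P2, P3}: total 25.
Compare {P1, P3}: total 30.
No size-2 selection does better; minimum is 23.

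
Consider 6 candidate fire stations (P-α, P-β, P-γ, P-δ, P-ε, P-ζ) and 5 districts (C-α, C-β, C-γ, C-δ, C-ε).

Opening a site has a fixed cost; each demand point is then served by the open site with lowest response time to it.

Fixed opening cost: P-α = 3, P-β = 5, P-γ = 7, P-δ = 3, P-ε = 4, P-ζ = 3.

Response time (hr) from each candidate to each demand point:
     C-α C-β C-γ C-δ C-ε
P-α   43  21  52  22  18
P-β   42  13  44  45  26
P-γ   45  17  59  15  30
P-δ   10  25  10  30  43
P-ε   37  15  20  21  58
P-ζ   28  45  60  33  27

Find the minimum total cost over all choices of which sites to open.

Open {P-α, P-γ, P-δ}: assign each demand point to its cheapest open site.
  C-α→P-δ 10, C-β→P-γ 17, C-γ→P-δ 10, C-δ→P-γ 15, C-ε→P-α 18
  response time 70, fixed 13 → total 83.
Compare {P-α, P-β, P-δ}: response time 73 + fixed 11 = 84.
Compare {P-α, P-δ, P-ε}: response time 74 + fixed 10 = 84.
Compare {P-α, P-β, P-γ, P-δ}: response time 66 + fixed 18 = 84.
All other subsets cost ≥ 84. Minimum total cost: 83.

83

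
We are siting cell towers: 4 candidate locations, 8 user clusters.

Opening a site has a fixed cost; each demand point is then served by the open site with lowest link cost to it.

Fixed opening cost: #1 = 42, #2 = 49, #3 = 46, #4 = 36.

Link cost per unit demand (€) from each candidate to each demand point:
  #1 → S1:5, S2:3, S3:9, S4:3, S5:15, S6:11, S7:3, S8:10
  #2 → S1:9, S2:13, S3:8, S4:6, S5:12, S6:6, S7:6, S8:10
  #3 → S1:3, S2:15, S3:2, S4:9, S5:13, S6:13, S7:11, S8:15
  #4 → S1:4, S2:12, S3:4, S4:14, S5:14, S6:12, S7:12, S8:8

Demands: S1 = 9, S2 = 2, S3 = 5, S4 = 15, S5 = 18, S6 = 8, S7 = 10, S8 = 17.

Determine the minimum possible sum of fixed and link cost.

664

Open {#1, #2, #4}: assign each demand point to its cheapest open site.
  S1→#4 9×4=36, S2→#1 2×3=6, S3→#4 5×4=20, S4→#1 15×3=45, S5→#2 18×12=216, S6→#2 8×6=48, S7→#1 10×3=30, S8→#4 17×8=136
  link cost 537, fixed 127 → total 664.
Compare {#1, #2, #3}: link cost 552 + fixed 137 = 689.
Compare {#1, #2}: link cost 600 + fixed 91 = 691.
Compare {#1, #4}: link cost 613 + fixed 78 = 691.
All other subsets cost ≥ 689. Minimum total cost: 664.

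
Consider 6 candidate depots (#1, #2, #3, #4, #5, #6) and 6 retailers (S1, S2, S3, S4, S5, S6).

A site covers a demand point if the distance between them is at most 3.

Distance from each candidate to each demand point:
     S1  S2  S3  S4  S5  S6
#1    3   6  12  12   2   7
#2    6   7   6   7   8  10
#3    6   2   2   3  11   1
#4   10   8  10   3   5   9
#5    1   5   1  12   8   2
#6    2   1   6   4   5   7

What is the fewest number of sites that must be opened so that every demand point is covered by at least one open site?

Coverage sets (demand points within 3 of each site):
  #1: {S1, S5}
  #2: {}
  #3: {S2, S3, S4, S6}
  #4: {S4}
  #5: {S1, S3, S6}
  #6: {S1, S2}
No single site covers all 6 demand points.
But {#1, #3} covers everything, so the minimum is 2.

2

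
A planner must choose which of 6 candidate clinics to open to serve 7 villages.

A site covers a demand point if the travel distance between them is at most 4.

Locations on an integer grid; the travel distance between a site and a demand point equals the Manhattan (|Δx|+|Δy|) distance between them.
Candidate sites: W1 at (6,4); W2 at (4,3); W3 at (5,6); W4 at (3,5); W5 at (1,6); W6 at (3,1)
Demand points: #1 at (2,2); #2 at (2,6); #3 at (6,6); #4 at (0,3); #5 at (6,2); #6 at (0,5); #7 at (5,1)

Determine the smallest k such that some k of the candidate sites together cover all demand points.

2

Coverage sets (demand points within 4 of each site):
  W1: {#3, #5, #7}
  W2: {#1, #4, #5, #7}
  W3: {#2, #3}
  W4: {#1, #2, #3, #6}
  W5: {#2, #4, #6}
  W6: {#1, #5, #7}
No single site covers all 7 demand points.
But {W2, W4} covers everything, so the minimum is 2.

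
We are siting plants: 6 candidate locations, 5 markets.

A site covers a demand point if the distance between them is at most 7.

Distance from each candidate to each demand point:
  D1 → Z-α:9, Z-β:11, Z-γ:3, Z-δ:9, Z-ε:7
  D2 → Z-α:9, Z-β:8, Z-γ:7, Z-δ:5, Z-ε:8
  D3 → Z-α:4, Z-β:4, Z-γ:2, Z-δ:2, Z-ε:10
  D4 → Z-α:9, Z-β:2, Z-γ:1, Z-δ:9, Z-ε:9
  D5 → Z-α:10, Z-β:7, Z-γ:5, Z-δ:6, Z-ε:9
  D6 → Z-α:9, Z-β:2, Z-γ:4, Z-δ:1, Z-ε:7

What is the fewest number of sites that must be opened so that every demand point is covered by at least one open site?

2

Coverage sets (demand points within 7 of each site):
  D1: {Z-γ, Z-ε}
  D2: {Z-γ, Z-δ}
  D3: {Z-α, Z-β, Z-γ, Z-δ}
  D4: {Z-β, Z-γ}
  D5: {Z-β, Z-γ, Z-δ}
  D6: {Z-β, Z-γ, Z-δ, Z-ε}
No single site covers all 5 demand points.
But {D1, D3} covers everything, so the minimum is 2.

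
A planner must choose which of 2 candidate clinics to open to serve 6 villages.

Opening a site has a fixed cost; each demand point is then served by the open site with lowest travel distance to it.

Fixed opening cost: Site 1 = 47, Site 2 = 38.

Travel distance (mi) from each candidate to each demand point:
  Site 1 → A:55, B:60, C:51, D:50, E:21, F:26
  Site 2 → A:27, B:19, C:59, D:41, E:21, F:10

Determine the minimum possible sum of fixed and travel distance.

Open {Site 2}: assign each demand point to its cheapest open site.
  A→Site 2 27, B→Site 2 19, C→Site 2 59, D→Site 2 41, E→Site 2 21, F→Site 2 10
  travel distance 177, fixed 38 → total 215.
Compare {Site 1, Site 2}: travel distance 169 + fixed 85 = 254.
Compare {Site 1}: travel distance 263 + fixed 47 = 310.

215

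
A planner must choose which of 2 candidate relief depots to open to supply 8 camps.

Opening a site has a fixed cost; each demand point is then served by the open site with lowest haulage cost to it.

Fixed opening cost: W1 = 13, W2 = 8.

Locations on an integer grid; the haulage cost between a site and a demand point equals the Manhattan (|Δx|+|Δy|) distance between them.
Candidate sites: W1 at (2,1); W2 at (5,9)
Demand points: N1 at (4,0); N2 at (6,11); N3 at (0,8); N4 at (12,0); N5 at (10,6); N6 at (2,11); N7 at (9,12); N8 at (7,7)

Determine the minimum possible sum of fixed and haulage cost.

Open {W2}: assign each demand point to its cheapest open site.
  N1→W2 10, N2→W2 3, N3→W2 6, N4→W2 16, N5→W2 8, N6→W2 5, N7→W2 7, N8→W2 4
  haulage cost 59, fixed 8 → total 67.
Compare {W1, W2}: haulage cost 47 + fixed 21 = 68.
Compare {W1}: haulage cost 89 + fixed 13 = 102.

67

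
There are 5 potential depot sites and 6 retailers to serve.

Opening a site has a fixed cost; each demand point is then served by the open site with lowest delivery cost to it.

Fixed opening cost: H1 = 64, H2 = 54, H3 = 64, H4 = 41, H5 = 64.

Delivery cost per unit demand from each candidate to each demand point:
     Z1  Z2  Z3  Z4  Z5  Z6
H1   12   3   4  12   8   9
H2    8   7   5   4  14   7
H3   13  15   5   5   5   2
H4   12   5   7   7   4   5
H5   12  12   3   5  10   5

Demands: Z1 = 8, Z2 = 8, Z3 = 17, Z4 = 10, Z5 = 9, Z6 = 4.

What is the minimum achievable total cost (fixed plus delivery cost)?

380

Open {H2, H4}: assign each demand point to its cheapest open site.
  Z1→H2 8×8=64, Z2→H4 8×5=40, Z3→H2 17×5=85, Z4→H2 10×4=40, Z5→H4 9×4=36, Z6→H4 4×5=20
  delivery cost 285, fixed 95 → total 380.
Compare {H4, H5}: delivery cost 293 + fixed 105 = 398.
Compare {H2, H4, H5}: delivery cost 251 + fixed 159 = 410.
Compare {H1, H2, H4}: delivery cost 252 + fixed 159 = 411.
All other subsets cost ≥ 398. Minimum total cost: 380.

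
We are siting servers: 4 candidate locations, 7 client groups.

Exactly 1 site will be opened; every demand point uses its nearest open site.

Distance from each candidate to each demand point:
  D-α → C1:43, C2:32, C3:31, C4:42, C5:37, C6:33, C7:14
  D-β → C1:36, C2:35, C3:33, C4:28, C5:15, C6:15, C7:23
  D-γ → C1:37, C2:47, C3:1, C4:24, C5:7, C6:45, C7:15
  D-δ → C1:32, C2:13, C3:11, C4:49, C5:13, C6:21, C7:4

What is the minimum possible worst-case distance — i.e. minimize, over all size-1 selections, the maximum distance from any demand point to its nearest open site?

36

Open {D-β}.
  Farthest demand point is C1 at distance 36 (to D-β); all others are ≤ 36.
With {D-α} the worst case is 43.
With {D-γ} the worst case is 47.
No size-1 selection achieves below 36.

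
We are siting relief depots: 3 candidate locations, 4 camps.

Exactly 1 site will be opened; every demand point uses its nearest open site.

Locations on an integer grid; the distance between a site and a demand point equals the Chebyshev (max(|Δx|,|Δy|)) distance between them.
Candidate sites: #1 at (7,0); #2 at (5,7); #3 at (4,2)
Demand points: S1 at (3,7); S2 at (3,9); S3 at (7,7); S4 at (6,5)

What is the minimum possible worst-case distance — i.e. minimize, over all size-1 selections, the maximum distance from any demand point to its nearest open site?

2

Open {#2}.
  Farthest demand point is S1 at distance 2 (to #2); all others are ≤ 2.
With {#3} the worst case is 7.
With {#1} the worst case is 9.
No size-1 selection achieves below 2.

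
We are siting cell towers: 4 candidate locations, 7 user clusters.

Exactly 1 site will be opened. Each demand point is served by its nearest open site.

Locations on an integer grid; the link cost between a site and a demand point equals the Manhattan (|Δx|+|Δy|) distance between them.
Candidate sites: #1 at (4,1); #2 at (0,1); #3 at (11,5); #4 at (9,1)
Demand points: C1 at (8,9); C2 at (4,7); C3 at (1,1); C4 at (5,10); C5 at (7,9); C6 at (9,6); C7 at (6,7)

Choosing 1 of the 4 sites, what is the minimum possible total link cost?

59

Open {#3}.
  C1→#3 7, C2→#3 9, C3→#3 14, C4→#3 11, C5→#3 8, C6→#3 3, C7→#3 7  ⇒ total 59.
Compare {#1}: total 60.
Compare {#4}: total 65.
No size-1 selection does better; minimum is 59.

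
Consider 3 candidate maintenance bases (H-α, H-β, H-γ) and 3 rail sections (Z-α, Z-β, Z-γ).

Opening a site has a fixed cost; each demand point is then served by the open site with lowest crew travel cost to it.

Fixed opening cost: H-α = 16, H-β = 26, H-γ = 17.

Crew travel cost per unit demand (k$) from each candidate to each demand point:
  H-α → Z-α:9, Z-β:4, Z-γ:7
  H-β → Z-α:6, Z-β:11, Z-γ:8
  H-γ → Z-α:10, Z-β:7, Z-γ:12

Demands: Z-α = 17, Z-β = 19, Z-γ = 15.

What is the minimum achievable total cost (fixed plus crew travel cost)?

325

Open {H-α, H-β}: assign each demand point to its cheapest open site.
  Z-α→H-β 17×6=102, Z-β→H-α 19×4=76, Z-γ→H-α 15×7=105
  crew travel cost 283, fixed 42 → total 325.
Compare {H-α, H-β, H-γ}: crew travel cost 283 + fixed 59 = 342.
Compare {H-α}: crew travel cost 334 + fixed 16 = 350.
Compare {H-α, H-γ}: crew travel cost 334 + fixed 33 = 367.
All other subsets cost ≥ 342. Minimum total cost: 325.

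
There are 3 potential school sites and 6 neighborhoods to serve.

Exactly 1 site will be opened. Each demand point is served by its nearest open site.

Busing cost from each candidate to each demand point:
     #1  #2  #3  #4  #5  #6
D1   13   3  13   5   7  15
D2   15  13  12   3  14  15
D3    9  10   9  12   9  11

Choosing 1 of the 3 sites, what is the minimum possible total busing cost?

Open {D1}.
  #1→D1 13, #2→D1 3, #3→D1 13, #4→D1 5, #5→D1 7, #6→D1 15  ⇒ total 56.
Compare {D3}: total 60.
Compare {D2}: total 72.

56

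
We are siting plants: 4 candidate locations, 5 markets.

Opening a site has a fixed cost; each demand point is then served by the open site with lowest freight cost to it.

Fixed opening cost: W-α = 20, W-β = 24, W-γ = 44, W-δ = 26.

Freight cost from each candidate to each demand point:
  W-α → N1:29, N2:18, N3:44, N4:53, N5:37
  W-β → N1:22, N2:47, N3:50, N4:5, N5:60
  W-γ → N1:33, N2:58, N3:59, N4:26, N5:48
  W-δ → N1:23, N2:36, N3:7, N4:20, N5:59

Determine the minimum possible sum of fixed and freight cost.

151

Open {W-α, W-δ}: assign each demand point to its cheapest open site.
  N1→W-δ 23, N2→W-α 18, N3→W-δ 7, N4→W-δ 20, N5→W-α 37
  freight cost 105, fixed 46 → total 151.
Compare {W-α, W-β, W-δ}: freight cost 89 + fixed 70 = 159.
Compare {W-α, W-β}: freight cost 126 + fixed 44 = 170.
Compare {W-δ}: freight cost 145 + fixed 26 = 171.
All other subsets cost ≥ 159. Minimum total cost: 151.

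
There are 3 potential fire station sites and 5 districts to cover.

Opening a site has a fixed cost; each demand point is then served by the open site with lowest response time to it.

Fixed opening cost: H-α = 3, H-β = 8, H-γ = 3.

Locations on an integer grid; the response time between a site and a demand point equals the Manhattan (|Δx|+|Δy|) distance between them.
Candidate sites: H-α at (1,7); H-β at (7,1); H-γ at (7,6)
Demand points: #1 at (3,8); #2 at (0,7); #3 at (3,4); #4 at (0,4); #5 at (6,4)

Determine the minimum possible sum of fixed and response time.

22

Open {H-α, H-γ}: assign each demand point to its cheapest open site.
  #1→H-α 3, #2→H-α 1, #3→H-α 5, #4→H-α 4, #5→H-γ 3
  response time 16, fixed 6 → total 22.
Compare {H-α}: response time 21 + fixed 3 = 24.
Compare {H-α, H-β}: response time 17 + fixed 11 = 28.
Compare {H-α, H-β, H-γ}: response time 16 + fixed 14 = 30.
All other subsets cost ≥ 24. Minimum total cost: 22.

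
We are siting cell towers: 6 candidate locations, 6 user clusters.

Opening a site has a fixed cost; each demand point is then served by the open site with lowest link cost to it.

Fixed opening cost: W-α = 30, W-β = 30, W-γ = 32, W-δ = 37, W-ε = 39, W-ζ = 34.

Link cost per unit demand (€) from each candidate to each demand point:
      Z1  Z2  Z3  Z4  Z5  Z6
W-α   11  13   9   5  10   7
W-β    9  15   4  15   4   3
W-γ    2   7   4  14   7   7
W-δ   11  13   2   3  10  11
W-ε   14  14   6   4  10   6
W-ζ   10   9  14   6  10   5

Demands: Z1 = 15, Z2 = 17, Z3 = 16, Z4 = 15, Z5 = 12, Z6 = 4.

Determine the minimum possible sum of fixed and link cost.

385

Open {W-β, W-γ, W-δ}: assign each demand point to its cheapest open site.
  Z1→W-γ 15×2=30, Z2→W-γ 17×7=119, Z3→W-δ 16×2=32, Z4→W-δ 15×3=45, Z5→W-β 12×4=48, Z6→W-β 4×3=12
  link cost 286, fixed 99 → total 385.
Compare {W-γ, W-δ}: link cost 338 + fixed 69 = 407.
Compare {W-α, W-β, W-γ, W-δ}: link cost 286 + fixed 129 = 415.
Compare {W-β, W-γ, W-δ, W-ζ}: link cost 286 + fixed 133 = 419.
All other subsets cost ≥ 407. Minimum total cost: 385.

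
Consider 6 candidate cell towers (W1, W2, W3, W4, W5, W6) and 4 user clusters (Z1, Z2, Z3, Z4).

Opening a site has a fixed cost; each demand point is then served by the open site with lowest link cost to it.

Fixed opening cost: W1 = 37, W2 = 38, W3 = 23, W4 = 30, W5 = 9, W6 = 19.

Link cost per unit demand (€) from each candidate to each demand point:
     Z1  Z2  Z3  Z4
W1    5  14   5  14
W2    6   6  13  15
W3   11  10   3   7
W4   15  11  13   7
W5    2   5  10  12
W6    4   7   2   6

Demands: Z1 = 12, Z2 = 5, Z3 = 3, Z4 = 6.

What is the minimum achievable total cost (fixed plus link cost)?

119

Open {W5, W6}: assign each demand point to its cheapest open site.
  Z1→W5 12×2=24, Z2→W5 5×5=25, Z3→W6 3×2=6, Z4→W6 6×6=36
  link cost 91, fixed 28 → total 119.
Compare {W3, W5}: link cost 100 + fixed 32 = 132.
Compare {W3, W5, W6}: link cost 91 + fixed 51 = 142.
Compare {W6}: link cost 125 + fixed 19 = 144.
All other subsets cost ≥ 132. Minimum total cost: 119.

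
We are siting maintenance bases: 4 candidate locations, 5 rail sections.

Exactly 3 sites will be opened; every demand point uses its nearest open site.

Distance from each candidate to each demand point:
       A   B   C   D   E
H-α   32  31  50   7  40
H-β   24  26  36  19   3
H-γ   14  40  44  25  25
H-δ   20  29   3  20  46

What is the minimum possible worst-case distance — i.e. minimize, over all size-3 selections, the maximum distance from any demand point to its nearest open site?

Open {H-α, H-β, H-δ}.
  Farthest demand point is B at distance 26 (to H-β); all others are ≤ 26.
With {H-β, H-γ, H-δ} the worst case is 26.
With {H-α, H-γ, H-δ} the worst case is 29.
No size-3 selection achieves below 26.

26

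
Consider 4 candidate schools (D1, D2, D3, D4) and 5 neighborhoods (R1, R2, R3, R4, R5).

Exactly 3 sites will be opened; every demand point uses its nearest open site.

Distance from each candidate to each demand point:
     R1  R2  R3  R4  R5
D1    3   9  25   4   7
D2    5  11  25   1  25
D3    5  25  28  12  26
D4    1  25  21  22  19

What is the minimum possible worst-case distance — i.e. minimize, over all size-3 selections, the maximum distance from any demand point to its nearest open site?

21

Open {D1, D2, D4}.
  Farthest demand point is R3 at distance 21 (to D4); all others are ≤ 21.
With {D1, D3, D4} the worst case is 21.
With {D2, D3, D4} the worst case is 21.
No size-3 selection achieves below 21.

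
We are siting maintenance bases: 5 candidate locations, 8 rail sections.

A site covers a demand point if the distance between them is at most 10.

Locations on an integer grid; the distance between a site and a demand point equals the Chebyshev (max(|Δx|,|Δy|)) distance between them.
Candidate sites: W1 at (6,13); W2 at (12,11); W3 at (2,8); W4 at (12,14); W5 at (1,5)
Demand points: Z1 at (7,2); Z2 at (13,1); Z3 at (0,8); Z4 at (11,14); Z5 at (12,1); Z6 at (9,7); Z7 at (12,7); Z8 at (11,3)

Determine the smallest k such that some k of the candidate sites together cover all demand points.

2

Coverage sets (demand points within 10 of each site):
  W1: {Z3, Z4, Z6, Z7, Z8}
  W2: {Z1, Z2, Z4, Z5, Z6, Z7, Z8}
  W3: {Z1, Z3, Z4, Z5, Z6, Z7, Z8}
  W4: {Z4, Z6, Z7}
  W5: {Z1, Z3, Z4, Z6, Z8}
No single site covers all 8 demand points.
But {W1, W2} covers everything, so the minimum is 2.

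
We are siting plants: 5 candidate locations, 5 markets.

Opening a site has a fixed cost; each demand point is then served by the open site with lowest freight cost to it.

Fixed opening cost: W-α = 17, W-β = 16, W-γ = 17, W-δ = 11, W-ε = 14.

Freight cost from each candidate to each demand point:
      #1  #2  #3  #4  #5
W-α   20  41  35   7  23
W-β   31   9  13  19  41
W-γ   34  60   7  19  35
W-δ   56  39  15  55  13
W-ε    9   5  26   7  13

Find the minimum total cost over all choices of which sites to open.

72

Open {W-γ, W-ε}: assign each demand point to its cheapest open site.
  #1→W-ε 9, #2→W-ε 5, #3→W-γ 7, #4→W-ε 7, #5→W-ε 13
  freight cost 41, fixed 31 → total 72.
Compare {W-ε}: freight cost 60 + fixed 14 = 74.
Compare {W-δ, W-ε}: freight cost 49 + fixed 25 = 74.
Compare {W-β, W-ε}: freight cost 47 + fixed 30 = 77.
All other subsets cost ≥ 74. Minimum total cost: 72.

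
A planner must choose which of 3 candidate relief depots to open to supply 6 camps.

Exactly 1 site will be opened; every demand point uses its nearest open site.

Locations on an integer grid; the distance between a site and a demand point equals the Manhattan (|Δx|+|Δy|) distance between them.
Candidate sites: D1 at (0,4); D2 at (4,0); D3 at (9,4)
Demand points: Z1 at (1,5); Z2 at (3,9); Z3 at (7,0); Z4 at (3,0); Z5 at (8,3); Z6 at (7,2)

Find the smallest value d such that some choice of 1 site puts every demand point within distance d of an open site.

10

Open {D2}.
  Farthest demand point is Z2 at distance 10 (to D2); all others are ≤ 10.
With {D1} the worst case is 11.
With {D3} the worst case is 11.
No size-1 selection achieves below 10.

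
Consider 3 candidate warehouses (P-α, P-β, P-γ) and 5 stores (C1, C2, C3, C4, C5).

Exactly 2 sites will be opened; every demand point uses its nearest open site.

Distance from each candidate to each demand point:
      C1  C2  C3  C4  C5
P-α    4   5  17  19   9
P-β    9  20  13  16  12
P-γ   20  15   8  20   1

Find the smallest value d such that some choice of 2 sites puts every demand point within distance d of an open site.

16

Open {P-α, P-β}.
  Farthest demand point is C4 at distance 16 (to P-β); all others are ≤ 16.
With {P-β, P-γ} the worst case is 16.
With {P-α, P-γ} the worst case is 19.
No size-2 selection achieves below 16.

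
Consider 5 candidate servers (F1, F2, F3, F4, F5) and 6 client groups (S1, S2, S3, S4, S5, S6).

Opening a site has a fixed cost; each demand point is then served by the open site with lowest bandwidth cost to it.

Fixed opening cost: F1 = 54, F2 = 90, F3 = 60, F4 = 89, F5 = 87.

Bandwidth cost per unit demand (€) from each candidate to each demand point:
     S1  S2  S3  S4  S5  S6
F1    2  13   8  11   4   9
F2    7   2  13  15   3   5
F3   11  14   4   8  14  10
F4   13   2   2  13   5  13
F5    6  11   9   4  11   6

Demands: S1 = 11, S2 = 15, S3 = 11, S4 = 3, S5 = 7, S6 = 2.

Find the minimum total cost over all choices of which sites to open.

296

Open {F1, F4}: assign each demand point to its cheapest open site.
  S1→F1 11×2=22, S2→F4 15×2=30, S3→F4 11×2=22, S4→F1 3×11=33, S5→F1 7×4=28, S6→F1 2×9=18
  bandwidth cost 153, fixed 143 → total 296.
Compare {F1, F3, F4}: bandwidth cost 144 + fixed 203 = 347.
Compare {F1, F2}: bandwidth cost 204 + fixed 144 = 348.
Compare {F4, F5}: bandwidth cost 177 + fixed 176 = 353.
All other subsets cost ≥ 347. Minimum total cost: 296.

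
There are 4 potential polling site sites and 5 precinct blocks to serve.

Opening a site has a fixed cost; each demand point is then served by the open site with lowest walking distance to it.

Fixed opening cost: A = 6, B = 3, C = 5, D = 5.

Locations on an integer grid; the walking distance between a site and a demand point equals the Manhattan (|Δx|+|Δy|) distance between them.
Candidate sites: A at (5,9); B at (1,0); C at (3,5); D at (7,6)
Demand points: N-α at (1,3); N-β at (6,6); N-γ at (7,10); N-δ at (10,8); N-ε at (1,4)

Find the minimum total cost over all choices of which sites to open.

Open {B, D}: assign each demand point to its cheapest open site.
  N-α→B 3, N-β→D 1, N-γ→D 4, N-δ→D 5, N-ε→B 4
  walking distance 17, fixed 8 → total 25.
Compare {C, D}: walking distance 17 + fixed 10 = 27.
Compare {A, B}: walking distance 20 + fixed 9 = 29.
Compare {B, C, D}: walking distance 16 + fixed 13 = 29.
All other subsets cost ≥ 27. Minimum total cost: 25.

25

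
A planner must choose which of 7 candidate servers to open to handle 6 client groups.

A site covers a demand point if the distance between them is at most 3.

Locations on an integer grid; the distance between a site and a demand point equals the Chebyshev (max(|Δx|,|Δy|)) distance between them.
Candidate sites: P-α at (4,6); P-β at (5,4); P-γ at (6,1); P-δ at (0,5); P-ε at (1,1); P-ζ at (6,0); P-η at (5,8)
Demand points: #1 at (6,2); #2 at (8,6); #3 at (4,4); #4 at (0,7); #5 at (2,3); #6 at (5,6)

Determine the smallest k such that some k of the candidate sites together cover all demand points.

2

Coverage sets (demand points within 3 of each site):
  P-α: {#3, #5, #6}
  P-β: {#1, #2, #3, #5, #6}
  P-γ: {#1, #3}
  P-δ: {#4, #5}
  P-ε: {#3, #5}
  P-ζ: {#1}
  P-η: {#2, #6}
No single site covers all 6 demand points.
But {P-β, P-δ} covers everything, so the minimum is 2.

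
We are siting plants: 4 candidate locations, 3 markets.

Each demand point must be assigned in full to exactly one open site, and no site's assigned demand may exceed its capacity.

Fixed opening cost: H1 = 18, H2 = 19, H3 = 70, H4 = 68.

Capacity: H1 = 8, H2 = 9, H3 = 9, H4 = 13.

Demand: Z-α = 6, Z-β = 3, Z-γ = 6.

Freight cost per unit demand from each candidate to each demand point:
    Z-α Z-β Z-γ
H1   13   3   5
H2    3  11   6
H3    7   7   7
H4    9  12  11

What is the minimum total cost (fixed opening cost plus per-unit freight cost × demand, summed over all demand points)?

118

Open {H1, H2}; cheapest assignment that respects the capacities:
  H1 (cap 8, load 6): Z-γ — cost 6×5 = 30
  H2 (cap 9, load 9): Z-α, Z-β — cost 6×3 + 3×11 = 51
  Shipping 81, fixed 37 → total 118.
  Any other capacity-feasible assignment to {H1, H2} ships for at least 81.
Compare {H2, H3}: its best feasible assignment gives total 170.
Compare {H1, H2, H3}: its best feasible assignment gives total 176.
Every other set of open sites that can feasibly serve all demand totals ≥ 170 even under its best assignment. Minimum: 118.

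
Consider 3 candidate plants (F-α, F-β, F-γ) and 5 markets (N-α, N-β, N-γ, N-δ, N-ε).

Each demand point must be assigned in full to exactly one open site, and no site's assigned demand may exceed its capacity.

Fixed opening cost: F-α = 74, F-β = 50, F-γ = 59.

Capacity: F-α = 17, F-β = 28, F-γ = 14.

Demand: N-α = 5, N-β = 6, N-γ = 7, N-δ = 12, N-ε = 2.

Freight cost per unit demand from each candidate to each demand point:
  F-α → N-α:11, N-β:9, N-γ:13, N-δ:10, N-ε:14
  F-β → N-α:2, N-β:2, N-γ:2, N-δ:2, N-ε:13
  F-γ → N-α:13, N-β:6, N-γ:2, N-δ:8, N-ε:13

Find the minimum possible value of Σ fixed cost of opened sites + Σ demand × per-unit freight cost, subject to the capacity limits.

Open {F-β, F-γ}; cheapest assignment that respects the capacities:
  F-β (cap 28, load 25): N-α, N-β, N-δ, N-ε — cost 5×2 + 6×2 + 12×2 + 2×13 = 72
  F-γ (cap 14, load 7): N-γ — cost 7×2 = 14
  Shipping 86, fixed 109 → total 195.
  Any other capacity-feasible assignment to {F-β, F-γ} ships for at least 86.
Compare {F-α, F-β}: its best feasible assignment gives total 252.
Compare {F-α, F-β, F-γ}: its best feasible assignment gives total 269.
Every other set of open sites that can feasibly serve all demand totals ≥ 252 even under its best assignment. Minimum: 195.

195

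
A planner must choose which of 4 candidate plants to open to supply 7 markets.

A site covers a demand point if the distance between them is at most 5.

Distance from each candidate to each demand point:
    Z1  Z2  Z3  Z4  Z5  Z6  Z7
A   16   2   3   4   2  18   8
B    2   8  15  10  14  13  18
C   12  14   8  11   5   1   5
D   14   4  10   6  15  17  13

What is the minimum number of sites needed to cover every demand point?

Coverage sets (demand points within 5 of each site):
  A: {Z2, Z3, Z4, Z5}
  B: {Z1}
  C: {Z5, Z6, Z7}
  D: {Z2}
No 2 sites suffice: every size-2 union leaves at least one demand point uncovered.
But {A, B, C} covers everything, so the minimum is 3.

3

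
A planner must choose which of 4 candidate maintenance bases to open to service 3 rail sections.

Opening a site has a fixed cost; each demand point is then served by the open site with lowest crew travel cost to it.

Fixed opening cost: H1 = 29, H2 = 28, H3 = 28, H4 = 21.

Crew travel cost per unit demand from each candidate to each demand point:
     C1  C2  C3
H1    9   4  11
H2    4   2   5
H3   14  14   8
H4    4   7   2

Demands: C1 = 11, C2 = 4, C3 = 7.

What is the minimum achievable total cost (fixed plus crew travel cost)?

107

Open {H4}: assign each demand point to its cheapest open site.
  C1→H4 11×4=44, C2→H4 4×7=28, C3→H4 7×2=14
  crew travel cost 86, fixed 21 → total 107.
Compare {H2}: crew travel cost 87 + fixed 28 = 115.
Compare {H2, H4}: crew travel cost 66 + fixed 49 = 115.
Compare {H1, H4}: crew travel cost 74 + fixed 50 = 124.
All other subsets cost ≥ 115. Minimum total cost: 107.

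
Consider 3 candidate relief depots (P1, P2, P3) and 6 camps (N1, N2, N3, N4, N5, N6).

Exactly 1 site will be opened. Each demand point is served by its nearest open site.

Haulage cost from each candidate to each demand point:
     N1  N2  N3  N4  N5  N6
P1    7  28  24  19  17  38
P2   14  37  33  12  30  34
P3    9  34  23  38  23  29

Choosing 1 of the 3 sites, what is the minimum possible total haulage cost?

Open {P1}.
  N1→P1 7, N2→P1 28, N3→P1 24, N4→P1 19, N5→P1 17, N6→P1 38  ⇒ total 133.
Compare {P3}: total 156.
Compare {P2}: total 160.

133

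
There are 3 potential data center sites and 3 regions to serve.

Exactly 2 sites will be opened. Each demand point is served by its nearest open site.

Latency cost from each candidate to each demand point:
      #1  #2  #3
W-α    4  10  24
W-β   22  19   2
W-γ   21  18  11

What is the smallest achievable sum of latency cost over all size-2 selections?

Open {W-α, W-β}.
  #1→W-α 4, #2→W-α 10, #3→W-β 2  ⇒ total 16.
Compare {W-α, W-γ}: total 25.
Compare {W-β, W-γ}: total 41.

16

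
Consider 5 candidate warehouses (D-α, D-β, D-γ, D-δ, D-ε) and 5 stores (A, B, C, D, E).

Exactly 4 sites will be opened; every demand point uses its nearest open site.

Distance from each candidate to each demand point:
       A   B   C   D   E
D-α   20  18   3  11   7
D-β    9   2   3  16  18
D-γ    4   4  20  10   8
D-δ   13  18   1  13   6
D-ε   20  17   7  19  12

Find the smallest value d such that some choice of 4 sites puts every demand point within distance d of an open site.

Open {D-α, D-β, D-γ, D-δ}.
  Farthest demand point is D at distance 10 (to D-γ); all others are ≤ 10.
With {D-α, D-β, D-γ, D-ε} the worst case is 10.
With {D-α, D-γ, D-δ, D-ε} the worst case is 10.
No size-4 selection achieves below 10.

10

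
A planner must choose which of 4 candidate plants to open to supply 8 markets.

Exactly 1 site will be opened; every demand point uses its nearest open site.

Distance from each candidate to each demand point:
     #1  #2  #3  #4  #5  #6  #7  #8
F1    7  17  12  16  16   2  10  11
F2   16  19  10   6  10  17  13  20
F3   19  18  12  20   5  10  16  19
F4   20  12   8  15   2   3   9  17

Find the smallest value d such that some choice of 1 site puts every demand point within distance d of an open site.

Open {F1}.
  Farthest demand point is #2 at distance 17 (to F1); all others are ≤ 17.
With {F2} the worst case is 20.
With {F3} the worst case is 20.
No size-1 selection achieves below 17.

17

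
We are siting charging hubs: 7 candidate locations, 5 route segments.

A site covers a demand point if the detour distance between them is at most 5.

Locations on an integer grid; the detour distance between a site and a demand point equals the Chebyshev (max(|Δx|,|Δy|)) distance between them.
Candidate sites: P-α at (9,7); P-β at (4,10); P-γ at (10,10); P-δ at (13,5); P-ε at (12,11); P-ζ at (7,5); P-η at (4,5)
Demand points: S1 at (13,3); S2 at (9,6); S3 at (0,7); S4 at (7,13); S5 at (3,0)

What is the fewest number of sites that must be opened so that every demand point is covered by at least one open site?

3

Coverage sets (demand points within 5 of each site):
  P-α: {S1, S2}
  P-β: {S2, S3, S4}
  P-γ: {S2, S4}
  P-δ: {S1, S2}
  P-ε: {S2, S4}
  P-ζ: {S2, S5}
  P-η: {S2, S3, S5}
No 2 sites suffice: every size-2 union leaves at least one demand point uncovered.
But {P-α, P-β, P-ζ} covers everything, so the minimum is 3.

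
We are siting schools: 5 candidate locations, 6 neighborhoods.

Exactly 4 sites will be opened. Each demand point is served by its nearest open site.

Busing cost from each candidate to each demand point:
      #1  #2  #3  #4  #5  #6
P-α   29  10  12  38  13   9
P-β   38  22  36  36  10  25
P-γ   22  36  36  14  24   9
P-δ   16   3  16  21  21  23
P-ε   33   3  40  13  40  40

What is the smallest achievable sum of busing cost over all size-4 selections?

63

Open {P-α, P-β, P-δ, P-ε}.
  #1→P-δ 16, #2→P-δ 3, #3→P-α 12, #4→P-ε 13, #5→P-β 10, #6→P-α 9  ⇒ total 63.
Compare {P-α, P-β, P-γ, P-δ}: total 64.
Compare {P-α, P-γ, P-δ, P-ε}: total 66.
No size-4 selection does better; minimum is 63.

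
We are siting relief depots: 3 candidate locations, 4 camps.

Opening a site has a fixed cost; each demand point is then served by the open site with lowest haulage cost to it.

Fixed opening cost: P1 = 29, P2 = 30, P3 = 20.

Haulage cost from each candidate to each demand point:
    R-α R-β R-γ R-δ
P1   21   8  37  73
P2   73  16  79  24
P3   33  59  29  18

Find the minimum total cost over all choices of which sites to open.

Open {P1, P3}: assign each demand point to its cheapest open site.
  R-α→P1 21, R-β→P1 8, R-γ→P3 29, R-δ→P3 18
  haulage cost 76, fixed 49 → total 125.
Compare {P2, P3}: haulage cost 96 + fixed 50 = 146.
Compare {P1, P2}: haulage cost 90 + fixed 59 = 149.
Compare {P1, P2, P3}: haulage cost 76 + fixed 79 = 155.
All other subsets cost ≥ 146. Minimum total cost: 125.

125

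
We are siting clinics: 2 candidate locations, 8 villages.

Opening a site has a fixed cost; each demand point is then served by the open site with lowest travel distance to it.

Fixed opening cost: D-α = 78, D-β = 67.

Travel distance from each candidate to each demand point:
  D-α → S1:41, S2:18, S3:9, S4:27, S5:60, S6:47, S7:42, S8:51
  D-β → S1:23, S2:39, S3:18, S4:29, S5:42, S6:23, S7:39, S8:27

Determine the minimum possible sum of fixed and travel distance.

Open {D-β}: assign each demand point to its cheapest open site.
  S1→D-β 23, S2→D-β 39, S3→D-β 18, S4→D-β 29, S5→D-β 42, S6→D-β 23, S7→D-β 39, S8→D-β 27
  travel distance 240, fixed 67 → total 307.
Compare {D-α, D-β}: travel distance 208 + fixed 145 = 353.
Compare {D-α}: travel distance 295 + fixed 78 = 373.

307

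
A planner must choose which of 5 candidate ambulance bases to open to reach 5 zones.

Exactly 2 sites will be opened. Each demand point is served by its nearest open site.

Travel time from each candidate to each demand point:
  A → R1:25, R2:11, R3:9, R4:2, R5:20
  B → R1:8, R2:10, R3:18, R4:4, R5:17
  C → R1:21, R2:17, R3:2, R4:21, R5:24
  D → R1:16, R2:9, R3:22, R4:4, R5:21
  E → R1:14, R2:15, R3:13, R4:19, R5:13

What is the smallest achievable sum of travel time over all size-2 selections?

Open {B, C}.
  R1→B 8, R2→B 10, R3→C 2, R4→B 4, R5→B 17  ⇒ total 41.
Compare {A, B}: total 46.
Compare {B, E}: total 48.
No size-2 selection does better; minimum is 41.

41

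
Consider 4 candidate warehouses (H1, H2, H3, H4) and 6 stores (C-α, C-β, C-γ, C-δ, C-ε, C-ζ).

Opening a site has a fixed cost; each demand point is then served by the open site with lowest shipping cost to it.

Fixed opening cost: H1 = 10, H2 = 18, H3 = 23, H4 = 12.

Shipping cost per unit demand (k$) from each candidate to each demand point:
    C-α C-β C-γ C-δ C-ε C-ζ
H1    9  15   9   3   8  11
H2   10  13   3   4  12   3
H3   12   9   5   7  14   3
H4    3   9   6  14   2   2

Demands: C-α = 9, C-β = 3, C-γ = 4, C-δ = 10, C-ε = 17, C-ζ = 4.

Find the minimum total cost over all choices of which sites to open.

Open {H1, H4}: assign each demand point to its cheapest open site.
  C-α→H4 9×3=27, C-β→H4 3×9=27, C-γ→H4 4×6=24, C-δ→H1 10×3=30, C-ε→H4 17×2=34, C-ζ→H4 4×2=8
  shipping cost 150, fixed 22 → total 172.
Compare {H2, H4}: shipping cost 148 + fixed 30 = 178.
Compare {H1, H2, H4}: shipping cost 138 + fixed 40 = 178.
Compare {H1, H3, H4}: shipping cost 146 + fixed 45 = 191.
All other subsets cost ≥ 178. Minimum total cost: 172.

172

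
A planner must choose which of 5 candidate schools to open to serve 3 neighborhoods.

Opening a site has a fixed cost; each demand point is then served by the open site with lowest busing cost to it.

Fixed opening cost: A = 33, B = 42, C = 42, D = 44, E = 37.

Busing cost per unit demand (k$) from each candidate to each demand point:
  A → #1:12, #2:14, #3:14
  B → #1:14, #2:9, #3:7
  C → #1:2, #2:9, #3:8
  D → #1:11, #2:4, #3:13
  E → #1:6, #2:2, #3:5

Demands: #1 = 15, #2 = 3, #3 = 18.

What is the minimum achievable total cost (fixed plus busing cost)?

205

Open {C, E}: assign each demand point to its cheapest open site.
  #1→C 15×2=30, #2→E 3×2=6, #3→E 18×5=90
  busing cost 126, fixed 79 → total 205.
Compare {E}: busing cost 186 + fixed 37 = 223.
Compare {A, C, E}: busing cost 126 + fixed 112 = 238.
Compare {C}: busing cost 201 + fixed 42 = 243.
All other subsets cost ≥ 223. Minimum total cost: 205.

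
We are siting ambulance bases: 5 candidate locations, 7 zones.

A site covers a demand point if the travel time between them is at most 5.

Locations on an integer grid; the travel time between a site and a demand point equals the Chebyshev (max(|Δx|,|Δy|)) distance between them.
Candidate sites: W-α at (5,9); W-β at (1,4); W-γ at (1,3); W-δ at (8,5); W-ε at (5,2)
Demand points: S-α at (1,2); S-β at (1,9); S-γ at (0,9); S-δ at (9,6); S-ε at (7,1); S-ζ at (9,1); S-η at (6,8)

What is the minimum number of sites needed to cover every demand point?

2

Coverage sets (demand points within 5 of each site):
  W-α: {S-β, S-γ, S-δ, S-η}
  W-β: {S-α, S-β, S-γ, S-η}
  W-γ: {S-α, S-η}
  W-δ: {S-δ, S-ε, S-ζ, S-η}
  W-ε: {S-α, S-δ, S-ε, S-ζ}
No single site covers all 7 demand points.
But {W-α, W-ε} covers everything, so the minimum is 2.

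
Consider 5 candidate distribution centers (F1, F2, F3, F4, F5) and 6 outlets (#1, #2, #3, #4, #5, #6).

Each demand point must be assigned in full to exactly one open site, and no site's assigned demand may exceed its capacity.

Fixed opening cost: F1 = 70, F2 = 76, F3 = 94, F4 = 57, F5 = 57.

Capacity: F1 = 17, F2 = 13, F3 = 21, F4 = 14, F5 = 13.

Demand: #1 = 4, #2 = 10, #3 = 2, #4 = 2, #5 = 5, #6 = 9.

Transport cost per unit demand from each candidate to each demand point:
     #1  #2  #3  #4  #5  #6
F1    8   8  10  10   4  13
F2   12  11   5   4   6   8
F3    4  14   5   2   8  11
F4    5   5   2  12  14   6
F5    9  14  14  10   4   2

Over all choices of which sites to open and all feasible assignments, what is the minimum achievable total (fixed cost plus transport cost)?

Open {F2, F4, F5}; cheapest assignment that respects the capacities:
  F2 (cap 13, load 9): #3, #4, #5 — cost 2×5 + 2×4 + 5×6 = 48
  F4 (cap 14, load 14): #1, #2 — cost 4×5 + 10×5 = 70
  F5 (cap 13, load 9): #6 — cost 9×2 = 18
  Shipping 136, fixed 190 → total 326.
  Any other capacity-feasible assignment to {F2, F4, F5} ships for at least 136.
Compare {F1, F4, F5}: its best feasible assignment gives total 328.
Compare {F3, F4, F5}: its best feasible assignment gives total 340.
Every other set of open sites that can feasibly serve all demand totals ≥ 328 even under its best assignment. Minimum: 326.

326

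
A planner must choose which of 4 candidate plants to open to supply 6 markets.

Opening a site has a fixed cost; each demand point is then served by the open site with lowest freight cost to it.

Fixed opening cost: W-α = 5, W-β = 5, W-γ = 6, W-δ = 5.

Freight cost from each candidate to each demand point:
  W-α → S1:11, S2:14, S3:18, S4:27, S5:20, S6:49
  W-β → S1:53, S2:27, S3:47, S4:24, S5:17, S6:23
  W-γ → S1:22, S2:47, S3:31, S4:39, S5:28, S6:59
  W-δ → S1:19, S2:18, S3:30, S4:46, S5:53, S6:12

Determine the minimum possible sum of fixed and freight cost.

Open {W-α, W-β, W-δ}: assign each demand point to its cheapest open site.
  S1→W-α 11, S2→W-α 14, S3→W-α 18, S4→W-β 24, S5→W-β 17, S6→W-δ 12
  freight cost 96, fixed 15 → total 111.
Compare {W-α, W-δ}: freight cost 102 + fixed 10 = 112.
Compare {W-α, W-β}: freight cost 107 + fixed 10 = 117.
Compare {W-α, W-β, W-γ, W-δ}: freight cost 96 + fixed 21 = 117.
All other subsets cost ≥ 112. Minimum total cost: 111.

111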